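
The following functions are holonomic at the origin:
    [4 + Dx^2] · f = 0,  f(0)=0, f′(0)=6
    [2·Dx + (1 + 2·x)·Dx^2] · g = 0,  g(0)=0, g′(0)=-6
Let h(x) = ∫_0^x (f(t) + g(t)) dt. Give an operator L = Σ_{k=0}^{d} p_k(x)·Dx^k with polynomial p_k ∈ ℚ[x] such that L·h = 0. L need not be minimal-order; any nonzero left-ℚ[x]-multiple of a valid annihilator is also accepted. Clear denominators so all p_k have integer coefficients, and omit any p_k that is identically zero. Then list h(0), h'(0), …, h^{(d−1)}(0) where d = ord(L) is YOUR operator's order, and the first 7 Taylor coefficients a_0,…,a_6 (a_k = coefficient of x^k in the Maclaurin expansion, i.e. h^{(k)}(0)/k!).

L = (56 + 32·x + 32·x^2)·Dx^2 + (12 + 40·x + 48·x^2 + 32·x^3)·Dx^3 + (14 + 8·x + 8·x^2)·Dx^4 + (3 + 10·x + 12·x^2 + 8·x^3)·Dx^5  (order 5).
h: a_k = 0, 0, 0, 2, -3, 12/5, -46/15, …
ICs: h(0) = 0, h′(0) = 0, h′′(0) = 0, h′′′(0) = 12, h′′′′(0) = -72.

f: a_k = 0, 6, 0, -4, 0, 4/5, 0, …
g: a_k = 0, -6, 6, -8, 12, -96/5, 32, …
f+g: L₀ = lclm(L_f,L_g), ord ≤ 2+2.
Integrate: L := L₀·Dx.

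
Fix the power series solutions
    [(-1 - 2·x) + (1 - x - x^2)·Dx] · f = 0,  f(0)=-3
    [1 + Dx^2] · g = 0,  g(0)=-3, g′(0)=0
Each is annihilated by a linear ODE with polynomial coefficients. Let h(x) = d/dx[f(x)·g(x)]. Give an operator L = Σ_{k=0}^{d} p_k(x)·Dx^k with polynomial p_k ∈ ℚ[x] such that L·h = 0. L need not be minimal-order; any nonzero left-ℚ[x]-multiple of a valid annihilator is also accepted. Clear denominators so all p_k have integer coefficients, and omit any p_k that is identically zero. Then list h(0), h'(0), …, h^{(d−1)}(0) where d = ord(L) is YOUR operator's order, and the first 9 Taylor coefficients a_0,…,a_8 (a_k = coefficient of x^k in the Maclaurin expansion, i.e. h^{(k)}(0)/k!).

f: a_k = -3, -3, -6, -9, -15, -24, -39, -63, -102, …
g: a_k = -3, 0, 3/2, 0, -1/8, 0, 1/240, 0, -1/13440, …
f·g: L₀ = L_f ⊗_s L_g, ord ≤ 1·2.
h=h₀': d/dx-closure on L₀ ⇒ L.
L = (3 - 2·x - x^2 + 2·x^3 + x^4) + (4 + 10·x + 6·x^2 + 4·x^3)·Dx + (-1 + x^2 + 2·x^3 + x^4)·Dx^2  (order 2).
h: a_k = 9, 27, 135/2, 291/2, 2355/8, 22857/40, 86303/80, 1117089/560, 16267617/4480, …
ICs: h(0) = 9, h′(0) = 27.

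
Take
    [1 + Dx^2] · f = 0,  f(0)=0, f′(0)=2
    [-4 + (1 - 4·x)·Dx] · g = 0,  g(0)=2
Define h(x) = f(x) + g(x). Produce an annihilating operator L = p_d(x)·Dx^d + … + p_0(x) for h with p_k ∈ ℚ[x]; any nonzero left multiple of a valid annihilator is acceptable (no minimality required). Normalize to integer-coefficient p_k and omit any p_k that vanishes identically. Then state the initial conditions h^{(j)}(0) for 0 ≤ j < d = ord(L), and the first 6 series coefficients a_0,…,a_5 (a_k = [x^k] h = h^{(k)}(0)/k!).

f: a_k = 0, 2, 0, -1/3, 0, 1/60, …
g: a_k = 2, 8, 32, 128, 512, 2048, …
L₀ := lclm(L_f,L_g); ord L₀ ≤ 2+1.
L = (-388 + 32·x - 64·x^2) + (33 - 140·x + 48·x^2 - 64·x^3)·Dx + (-388 + 32·x - 64·x^2)·Dx^2 + (33 - 140·x + 48·x^2 - 64·x^3)·Dx^3  (order 3).
h: a_k = 2, 10, 32, 383/3, 512, 122881/60, …
ICs: h(0) = 2, h′(0) = 10, h′′(0) = 64.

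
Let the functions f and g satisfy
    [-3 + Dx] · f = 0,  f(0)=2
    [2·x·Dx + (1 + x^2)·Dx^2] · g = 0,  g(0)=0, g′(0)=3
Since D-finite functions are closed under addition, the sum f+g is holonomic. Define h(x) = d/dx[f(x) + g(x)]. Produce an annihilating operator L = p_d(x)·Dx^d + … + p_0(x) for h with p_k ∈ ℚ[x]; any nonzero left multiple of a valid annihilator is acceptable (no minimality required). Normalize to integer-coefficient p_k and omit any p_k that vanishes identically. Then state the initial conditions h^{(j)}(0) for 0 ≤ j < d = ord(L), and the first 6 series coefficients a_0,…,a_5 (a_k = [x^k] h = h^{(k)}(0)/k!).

L = (6 - 18·x - 18·x^2 - 18·x^3) + (-11 - 12·x^2 - 9·x^4)·Dx + (3 + 2·x + 6·x^2 + 2·x^3 + 3·x^4)·Dx^2  (order 2).
h: a_k = 9, 18, 24, 27, 93/4, 243/20, …
ICs: h(0) = 9, h′(0) = 18.

f: a_k = 2, 6, 9, 9, 27/4, 81/20, …
g: a_k = 0, 3, 0, -1, 0, 3/5, …
L₀ := lclm(L_f,L_g); ord L₀ ≤ 1+2.
Differentiate: ansatz ord ≤ ord L₀ ⇒ L.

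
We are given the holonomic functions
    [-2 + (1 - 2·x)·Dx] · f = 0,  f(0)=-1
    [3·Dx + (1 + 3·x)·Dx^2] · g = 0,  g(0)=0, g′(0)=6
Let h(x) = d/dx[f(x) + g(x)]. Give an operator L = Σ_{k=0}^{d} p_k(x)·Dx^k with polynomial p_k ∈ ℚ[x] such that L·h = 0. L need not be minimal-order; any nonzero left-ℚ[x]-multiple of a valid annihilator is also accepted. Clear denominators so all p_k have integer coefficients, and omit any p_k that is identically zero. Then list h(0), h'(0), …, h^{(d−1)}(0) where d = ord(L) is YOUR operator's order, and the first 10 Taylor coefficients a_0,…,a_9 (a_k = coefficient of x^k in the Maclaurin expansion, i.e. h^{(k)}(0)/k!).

L = (144 + 72·x) + (6 + 216·x + 144·x^2)·Dx + (-7 - 13·x + 36·x^2 + 36·x^3)·Dx^2  (order 2).
h: a_k = 4, -26, 30, -226, 326, -1842, 3478, -15170, 34758, -128338, …
ICs: h(0) = 4, h′(0) = -26.

f: a_k = -1, -2, -4, -8, -16, -32, -64, -128, -256, -512, …
g: a_k = 0, 6, -9, 18, -81/2, 486/5, -243, 4374/7, -6561/4, 4374, …
h₀=f+g: left-lcm gives L₀, ord ≤ 3.
h=h₀': d/dx-closure on L₀ ⇒ L.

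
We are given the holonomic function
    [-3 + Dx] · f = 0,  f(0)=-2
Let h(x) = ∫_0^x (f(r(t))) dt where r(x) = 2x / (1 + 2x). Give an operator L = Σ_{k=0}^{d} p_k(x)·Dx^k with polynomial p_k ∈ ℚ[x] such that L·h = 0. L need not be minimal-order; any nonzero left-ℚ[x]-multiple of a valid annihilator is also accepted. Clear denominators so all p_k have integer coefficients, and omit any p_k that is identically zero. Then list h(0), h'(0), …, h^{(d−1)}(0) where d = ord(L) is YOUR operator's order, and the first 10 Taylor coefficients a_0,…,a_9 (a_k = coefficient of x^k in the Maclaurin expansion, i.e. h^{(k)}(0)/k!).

f: a_k = -2, -6, -9, -9, -27/4, -81/20, -81/40, -243/280, -729/2240, -243/2240, …
f∘r: x↦r, Dx↦Dx/r' in L_f ⇒ L₀.
∫: right-multiply L₀ by Dx.
L = -6·Dx + (1 + 4·x + 4·x^2)·Dx^2  (order 2).
h: a_k = 0, -2, -6, -4, 6, -12/5, -28/5, 552/35, -822/35, 2164/105, …
ICs: h(0) = 0, h′(0) = -2.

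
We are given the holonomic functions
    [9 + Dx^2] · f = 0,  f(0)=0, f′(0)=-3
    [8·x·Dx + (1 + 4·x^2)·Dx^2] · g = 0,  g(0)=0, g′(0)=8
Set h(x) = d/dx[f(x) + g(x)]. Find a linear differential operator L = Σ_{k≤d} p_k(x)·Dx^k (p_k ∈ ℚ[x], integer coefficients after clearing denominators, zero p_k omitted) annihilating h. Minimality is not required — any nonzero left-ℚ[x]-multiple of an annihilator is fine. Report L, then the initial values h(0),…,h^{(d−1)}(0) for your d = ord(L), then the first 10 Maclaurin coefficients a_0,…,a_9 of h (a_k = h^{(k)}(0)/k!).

L = (-2808·x + 19008·x^3 + 10368·x^5) + (9 + 1548·x^2 + 7344·x^4 + 5184·x^6)·Dx + (-312·x + 2112·x^3 + 1152·x^5)·Dx^2 + (1 + 172·x^2 + 816·x^4 + 576·x^6)·Dx^3  (order 3).
h: a_k = 5, 0, -37/2, 0, 943/8, 0, -40717/80, 0, 9172853/4480, 0, …
ICs: h(0) = 5, h′(0) = 0, h′′(0) = -37.

f: a_k = 0, -3, 0, 9/2, 0, -81/40, 0, 243/560, 0, -243/4480, …
g: a_k = 0, 8, 0, -32/3, 0, 128/5, 0, -512/7, 0, 2048/9, …
L₀ := lclm(L_f,L_g); ord L₀ ≤ 2+2.
Derive L from L₀ (diff closure).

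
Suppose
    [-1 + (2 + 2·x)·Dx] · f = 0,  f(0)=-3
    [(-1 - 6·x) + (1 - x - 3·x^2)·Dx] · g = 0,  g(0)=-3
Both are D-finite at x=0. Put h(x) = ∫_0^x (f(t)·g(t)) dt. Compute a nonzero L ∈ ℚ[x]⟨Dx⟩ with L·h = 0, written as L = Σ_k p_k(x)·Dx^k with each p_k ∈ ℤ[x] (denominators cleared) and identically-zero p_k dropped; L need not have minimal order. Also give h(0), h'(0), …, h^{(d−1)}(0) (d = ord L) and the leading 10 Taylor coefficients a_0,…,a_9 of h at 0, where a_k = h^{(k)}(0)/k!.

L = (3 + 13·x + 9·x^2)·Dx + (-2 + 8·x^2 + 6·x^3)·Dx^2  (order 2).
h: a_k = 0, 9, 27/4, 105/8, 1287/64, 25371/640, 37527/512, 1059039/7168, 4820319/16384, 19865443/32768, …
ICs: h(0) = 0, h′(0) = 9.

f: a_k = -3, -3/2, 3/8, -3/16, 15/128, -21/256, 63/1024, -99/2048, 1287/32768, -2145/65536, …
g: a_k = -3, -3, -12, -21, -57, -120, -291, -651, -1524, -3477, …
L₀ := L_f ⊗_s L_g (sym. prod.), ord ≤ 1.
Integrate: L := L₀·Dx.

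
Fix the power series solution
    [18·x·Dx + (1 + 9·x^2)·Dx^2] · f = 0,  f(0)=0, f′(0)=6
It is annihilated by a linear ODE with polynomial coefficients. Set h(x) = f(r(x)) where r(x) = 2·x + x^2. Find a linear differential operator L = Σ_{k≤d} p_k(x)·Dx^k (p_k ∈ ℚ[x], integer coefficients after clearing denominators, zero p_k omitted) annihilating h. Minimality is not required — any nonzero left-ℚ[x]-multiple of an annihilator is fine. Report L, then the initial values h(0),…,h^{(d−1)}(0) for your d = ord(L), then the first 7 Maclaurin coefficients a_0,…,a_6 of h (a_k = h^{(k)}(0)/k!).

L = (-1 + 72·x + 144·x^2 + 108·x^3 + 27·x^4)·Dx + (1 + x + 36·x^2 + 72·x^3 + 45·x^4 + 9·x^5)·Dx^2  (order 2).
h: a_k = 0, 12, 6, -144, -216, 15012/5, 7758, …
ICs: h(0) = 0, h′(0) = 12.

f: a_k = 0, 6, 0, -18, 0, 486/5, 0, …
Change of var in L_f (x↦r) gives L₀.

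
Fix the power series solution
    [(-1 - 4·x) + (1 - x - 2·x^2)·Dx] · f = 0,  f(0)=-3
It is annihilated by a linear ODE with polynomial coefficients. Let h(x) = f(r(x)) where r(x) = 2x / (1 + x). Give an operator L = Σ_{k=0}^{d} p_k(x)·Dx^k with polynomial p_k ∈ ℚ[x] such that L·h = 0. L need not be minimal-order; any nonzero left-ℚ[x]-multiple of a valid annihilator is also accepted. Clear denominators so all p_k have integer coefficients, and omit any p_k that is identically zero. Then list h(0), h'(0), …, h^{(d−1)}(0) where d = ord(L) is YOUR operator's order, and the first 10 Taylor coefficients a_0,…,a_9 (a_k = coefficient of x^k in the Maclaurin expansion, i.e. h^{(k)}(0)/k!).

L = (2 + 18·x) + (-1 - x + 9·x^2 + 9·x^3)·Dx  (order 1).
h: a_k = -3, -6, -30, -54, -270, -486, -2430, -4374, -21870, -39366, …
ICs: h(0) = -3.

f: a_k = -3, -3, -9, -15, -33, -63, -129, -255, -513, -1023, …
L₀ from L_f via x↦r, Dx↦r'^{-1}Dx.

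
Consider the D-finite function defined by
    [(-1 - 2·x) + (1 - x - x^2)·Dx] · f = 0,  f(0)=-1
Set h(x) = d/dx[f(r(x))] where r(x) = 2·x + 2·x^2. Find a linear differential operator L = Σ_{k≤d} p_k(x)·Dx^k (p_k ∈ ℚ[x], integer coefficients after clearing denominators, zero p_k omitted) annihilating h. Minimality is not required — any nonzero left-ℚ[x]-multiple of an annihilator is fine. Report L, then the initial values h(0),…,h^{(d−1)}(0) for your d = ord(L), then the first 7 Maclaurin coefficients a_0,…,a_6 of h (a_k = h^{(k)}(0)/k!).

f: a_k = -1, -1, -2, -3, -5, -8, -13, …
L₀ from L_f via x↦r, Dx↦r'^{-1}Dx.
h₀' ⇒ L via d/dx closure of L₀.
L = (10 + 20·x + 60·x^2 + 80·x^3 + 40·x^4) + (-1 + 10·x^2 + 20·x^3 + 20·x^4 + 8·x^5)·Dx  (order 1).
h: a_k = -2, -20, -120, -640, -3240, -15696, -73920, …
ICs: h(0) = -2.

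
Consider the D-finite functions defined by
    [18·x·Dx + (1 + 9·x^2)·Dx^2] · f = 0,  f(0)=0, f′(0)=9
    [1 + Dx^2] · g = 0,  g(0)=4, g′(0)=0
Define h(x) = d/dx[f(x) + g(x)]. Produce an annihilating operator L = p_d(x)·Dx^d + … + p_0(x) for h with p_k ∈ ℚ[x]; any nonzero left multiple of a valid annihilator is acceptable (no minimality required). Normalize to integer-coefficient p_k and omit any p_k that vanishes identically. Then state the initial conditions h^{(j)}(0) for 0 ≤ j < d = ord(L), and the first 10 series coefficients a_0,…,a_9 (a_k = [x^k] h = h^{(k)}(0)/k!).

f: a_k = 0, 9, 0, -27, 0, 729/5, 0, -6561/7, 0, 6561, …
g: a_k = 4, 0, -2, 0, 1/6, 0, -1/180, 0, 1/10080, 0, …
Sum ⇒ L₀ = lclm(L_f,L_g) in ℚ(x)⟨Dx⟩.
h=h₀': d/dx-closure on L₀ ⇒ L.
L = (-1926·x + 17820·x^3 + 1458·x^5) + (-17 + 351·x^2 + 4617·x^4 + 729·x^6)·Dx + (-1926·x + 17820·x^3 + 1458·x^5)·Dx^2 + (-17 + 351·x^2 + 4617·x^4 + 729·x^6)·Dx^3  (order 3).
h: a_k = 9, -4, -81, 2/3, 729, -1/30, -6561, 1/1260, 59049, -1/90720, …
ICs: h(0) = 9, h′(0) = -4, h′′(0) = -162.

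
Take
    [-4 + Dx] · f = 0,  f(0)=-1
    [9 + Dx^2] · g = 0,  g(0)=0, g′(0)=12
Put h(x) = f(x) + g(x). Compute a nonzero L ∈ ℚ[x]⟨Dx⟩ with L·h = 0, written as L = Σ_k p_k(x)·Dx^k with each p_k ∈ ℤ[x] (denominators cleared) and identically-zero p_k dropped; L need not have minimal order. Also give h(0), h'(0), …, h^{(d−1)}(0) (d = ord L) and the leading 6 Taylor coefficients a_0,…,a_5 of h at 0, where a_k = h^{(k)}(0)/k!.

L = -36 + 9·Dx - 4·Dx^2 + Dx^3  (order 3).
h: a_k = -1, 8, -8, -86/3, -32/3, -13/30, …
ICs: h(0) = -1, h′(0) = 8, h′′(0) = -16.

f: a_k = -1, -4, -8, -32/3, -32/3, -128/15, …
g: a_k = 0, 12, 0, -18, 0, 81/10, …
Sum ⇒ L₀ = lclm(L_f,L_g) in ℚ(x)⟨Dx⟩.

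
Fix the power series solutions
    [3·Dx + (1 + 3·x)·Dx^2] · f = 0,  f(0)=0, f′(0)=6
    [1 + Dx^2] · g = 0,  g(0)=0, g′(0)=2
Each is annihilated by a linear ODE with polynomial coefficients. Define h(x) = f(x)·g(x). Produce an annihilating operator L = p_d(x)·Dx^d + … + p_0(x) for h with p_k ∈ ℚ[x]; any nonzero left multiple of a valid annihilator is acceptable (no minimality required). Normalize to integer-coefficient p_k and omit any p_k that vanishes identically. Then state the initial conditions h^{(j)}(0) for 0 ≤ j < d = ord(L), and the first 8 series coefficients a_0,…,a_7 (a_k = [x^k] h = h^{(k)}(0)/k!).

f: a_k = 0, 6, -9, 18, -81/2, 486/5, -243, 4374/7, …
g: a_k = 0, 2, 0, -1/3, 0, 1/60, 0, -1/2520, …
Product ⇒ symmetric product L₀, ord ≤ 4.
L = (-203 - 222·x - 189·x^2 + 432·x^3 + 324·x^4) + (-84 - 108·x + 648·x^2 + 648·x^3)·Dx + (-208 - 228·x - 54·x^2 + 864·x^3 + 648·x^4)·Dx^2 + (-84 - 108·x + 648·x^2 + 648·x^3)·Dx^3 + (-5 - 6·x + 135·x^2 + 432·x^3 + 324·x^4)·Dx^4  (order 4).
h: a_k = 0, 0, 12, -18, 34, -78, 377/2, -9453/20, …
ICs: h(0) = 0, h′(0) = 0, h′′(0) = 24, h′′′(0) = -108.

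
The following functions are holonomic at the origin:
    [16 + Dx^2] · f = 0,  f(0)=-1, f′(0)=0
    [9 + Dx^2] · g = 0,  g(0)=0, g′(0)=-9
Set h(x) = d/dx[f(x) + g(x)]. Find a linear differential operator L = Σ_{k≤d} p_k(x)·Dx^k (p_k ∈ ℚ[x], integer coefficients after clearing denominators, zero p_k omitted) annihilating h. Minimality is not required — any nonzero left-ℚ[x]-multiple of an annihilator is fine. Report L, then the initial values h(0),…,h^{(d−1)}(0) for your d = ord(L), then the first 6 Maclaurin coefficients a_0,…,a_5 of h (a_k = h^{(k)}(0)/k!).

f: a_k = -1, 0, 8, 0, -32/3, 0, …
g: a_k = 0, -9, 0, 27/2, 0, -243/40, …
Sum ⇒ L₀ = lclm(L_f,L_g) in ℚ(x)⟨Dx⟩.
Derive L from L₀ (diff closure).
L = 144 + 25·Dx^2 + Dx^4  (order 4).
h: a_k = -9, 16, 81/2, -128/3, -243/8, 512/15, …
ICs: h(0) = -9, h′(0) = 16, h′′(0) = 81, h′′′(0) = -256.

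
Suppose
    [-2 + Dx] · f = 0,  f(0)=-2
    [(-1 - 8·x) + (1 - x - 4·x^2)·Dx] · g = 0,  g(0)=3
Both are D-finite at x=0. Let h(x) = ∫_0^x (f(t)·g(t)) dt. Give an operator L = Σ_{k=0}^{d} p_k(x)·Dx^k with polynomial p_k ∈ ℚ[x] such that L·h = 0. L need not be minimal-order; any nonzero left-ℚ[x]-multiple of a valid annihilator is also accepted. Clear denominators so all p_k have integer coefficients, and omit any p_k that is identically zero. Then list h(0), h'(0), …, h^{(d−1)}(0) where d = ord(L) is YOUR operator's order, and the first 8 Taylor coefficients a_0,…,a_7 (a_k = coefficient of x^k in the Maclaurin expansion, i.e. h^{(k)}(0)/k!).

f: a_k = -2, -4, -4, -8/3, -4/3, -8/15, -8/45, -16/315, …
g: a_k = 3, 3, 15, 27, 87, 195, 543, 1323, …
Product ⇒ symmetric product L₀, ord ≤ 1.
Integrate: L := L₀·Dx.
L = (3 + 6·x - 8·x^2)·Dx + (-1 + x + 4·x^2)·Dx^2  (order 2).
h: a_k = 0, -6, -9, -18, -67/2, -354/5, -743/5, -4946/15, …
ICs: h(0) = 0, h′(0) = -6.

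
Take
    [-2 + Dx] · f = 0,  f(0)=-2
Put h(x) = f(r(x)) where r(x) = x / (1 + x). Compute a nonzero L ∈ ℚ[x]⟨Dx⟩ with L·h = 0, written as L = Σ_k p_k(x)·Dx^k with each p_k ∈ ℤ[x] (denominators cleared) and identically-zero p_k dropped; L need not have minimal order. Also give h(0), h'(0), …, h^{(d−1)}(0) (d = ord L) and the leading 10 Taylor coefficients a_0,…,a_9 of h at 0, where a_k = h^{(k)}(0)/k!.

f: a_k = -2, -4, -4, -8/3, -4/3, -8/15, -8/45, -16/315, -4/315, -8/2835, …
Change of var in L_f (x↦r) gives L₀.
L = -2 + (1 + 2·x + x^2)·Dx  (order 1).
h: a_k = -2, -4, 0, 4/3, -4/3, 4/5, -8/45, -20/63, 64/105, -284/405, …
ICs: h(0) = -2.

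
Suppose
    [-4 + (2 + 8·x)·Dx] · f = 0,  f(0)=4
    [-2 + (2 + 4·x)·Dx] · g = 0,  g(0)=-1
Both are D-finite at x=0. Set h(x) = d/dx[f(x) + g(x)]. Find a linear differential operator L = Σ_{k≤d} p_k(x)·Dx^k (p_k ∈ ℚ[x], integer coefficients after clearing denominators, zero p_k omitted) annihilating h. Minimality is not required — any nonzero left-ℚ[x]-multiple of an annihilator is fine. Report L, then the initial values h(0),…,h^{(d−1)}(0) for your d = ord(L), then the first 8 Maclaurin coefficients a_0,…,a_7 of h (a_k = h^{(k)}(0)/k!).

f: a_k = 4, 8, -8, 16, -40, 112, -336, 1056, …
g: a_k = -1, -1, 1/2, -1/2, 5/8, -7/8, 21/16, -33/16, …
h₀=f+g: left-lcm gives L₀, ord ≤ 2.
h₀' ⇒ L via d/dx closure of L₀.
L = -6 + (-9 - 24·x)·Dx + (-1 - 6·x - 8·x^2)·Dx^2  (order 2).
h: a_k = 7, -15, 93/2, -315/2, 4445/8, -16065/8, 118041/16, -438867/16, …
ICs: h(0) = 7, h′(0) = -15.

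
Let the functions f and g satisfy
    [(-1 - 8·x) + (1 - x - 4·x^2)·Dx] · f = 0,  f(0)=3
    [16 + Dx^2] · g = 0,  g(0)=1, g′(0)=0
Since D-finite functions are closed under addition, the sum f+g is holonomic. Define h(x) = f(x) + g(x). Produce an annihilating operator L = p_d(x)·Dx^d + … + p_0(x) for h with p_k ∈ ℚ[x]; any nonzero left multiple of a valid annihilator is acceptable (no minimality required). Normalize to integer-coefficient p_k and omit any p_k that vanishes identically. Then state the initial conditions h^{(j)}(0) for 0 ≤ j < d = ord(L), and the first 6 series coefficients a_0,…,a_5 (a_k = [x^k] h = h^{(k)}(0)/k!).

f: a_k = 3, 3, 15, 27, 87, 195, …
g: a_k = 1, 0, -8, 0, 32/3, 0, …
L₀ := lclm(L_f,L_g); ord L₀ ≤ 1+2.
L = (560 + 4608·x + 1664·x^2 + 6144·x^3 + 10240·x^4 + 16384·x^5) + (-208 + 272·x + 896·x^2 - 1408·x^3 - 1536·x^4 + 6144·x^5 + 8192·x^6)·Dx + (35 + 288·x + 104·x^2 + 384·x^3 + 640·x^4 + 1024·x^5)·Dx^2 + (-13 + 17·x + 56·x^2 - 88·x^3 - 96·x^4 + 384·x^5 + 512·x^6)·Dx^3  (order 3).
h: a_k = 4, 3, 7, 27, 293/3, 195, …
ICs: h(0) = 4, h′(0) = 3, h′′(0) = 14.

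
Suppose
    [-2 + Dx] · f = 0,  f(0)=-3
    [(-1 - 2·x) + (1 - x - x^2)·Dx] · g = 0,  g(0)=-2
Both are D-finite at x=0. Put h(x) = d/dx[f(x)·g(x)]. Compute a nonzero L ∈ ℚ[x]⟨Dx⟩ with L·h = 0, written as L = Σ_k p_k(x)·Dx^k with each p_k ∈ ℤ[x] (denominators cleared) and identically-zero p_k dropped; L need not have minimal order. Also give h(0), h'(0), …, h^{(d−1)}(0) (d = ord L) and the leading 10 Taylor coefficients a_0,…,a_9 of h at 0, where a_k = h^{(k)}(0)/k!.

L = (12 + 2·x - 10·x^2 + 4·x^4) + (-3 + 3·x + 5·x^2 - 2·x^3 - 2·x^4)·Dx  (order 1).
h: a_k = 18, 72, 186, 408, 828, 8044/5, 15186/5, 196576/35, 1073474/105, 5789732/315, …
ICs: h(0) = 18.

f: a_k = -3, -6, -6, -4, -2, -4/5, -4/15, -8/105, -2/105, -4/945, …
g: a_k = -2, -2, -4, -6, -10, -16, -26, -42, -68, -110, …
L₀ := L_f ⊗_s L_g (sym. prod.), ord ≤ 1.
h₀' ⇒ L via d/dx closure of L₀.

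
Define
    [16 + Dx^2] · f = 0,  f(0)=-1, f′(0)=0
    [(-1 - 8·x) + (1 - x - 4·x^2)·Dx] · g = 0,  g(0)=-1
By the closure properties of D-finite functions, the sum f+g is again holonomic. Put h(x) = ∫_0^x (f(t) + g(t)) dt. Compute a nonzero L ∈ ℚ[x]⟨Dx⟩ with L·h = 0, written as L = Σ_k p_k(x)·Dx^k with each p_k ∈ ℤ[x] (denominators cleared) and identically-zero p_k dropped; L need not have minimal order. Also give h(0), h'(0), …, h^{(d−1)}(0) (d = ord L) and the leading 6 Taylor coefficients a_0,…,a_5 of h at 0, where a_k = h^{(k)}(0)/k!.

L = (-560 - 4608·x - 1664·x^2 - 6144·x^3 - 10240·x^4 - 16384·x^5)·Dx + (208 - 272·x - 896·x^2 + 1408·x^3 + 1536·x^4 - 6144·x^5 - 8192·x^6)·Dx^2 + (-35 - 288·x - 104·x^2 - 384·x^3 - 640·x^4 - 1024·x^5)·Dx^3 + (13 - 17·x - 56·x^2 + 88·x^3 + 96·x^4 - 384·x^5 - 512·x^6)·Dx^4  (order 4).
h: a_k = 0, -2, -1/2, 1, -9/4, -119/15, …
ICs: h(0) = 0, h′(0) = -2, h′′(0) = -1, h′′′(0) = 6.

f: a_k = -1, 0, 8, 0, -32/3, 0, …
g: a_k = -1, -1, -5, -9, -29, -65, …
Weyl lclm of L_f,L_g ⇒ L₀ (ord ≤ 3).
h=∫h₀ ⇒ L = L₀·Dx.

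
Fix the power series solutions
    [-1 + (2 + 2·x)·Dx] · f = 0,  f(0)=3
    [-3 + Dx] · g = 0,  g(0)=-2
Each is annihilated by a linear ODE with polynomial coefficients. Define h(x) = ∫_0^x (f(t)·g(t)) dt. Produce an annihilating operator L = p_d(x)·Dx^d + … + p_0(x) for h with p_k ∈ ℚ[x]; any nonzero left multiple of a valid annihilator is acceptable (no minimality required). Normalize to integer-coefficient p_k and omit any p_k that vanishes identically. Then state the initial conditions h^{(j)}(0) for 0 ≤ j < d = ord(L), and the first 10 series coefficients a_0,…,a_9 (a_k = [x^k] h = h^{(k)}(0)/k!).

f: a_k = 3, 3/2, -3/8, 3/16, -15/128, 21/256, -63/1024, 99/2048, -1287/32768, 2145/65536, …
g: a_k = -2, -6, -9, -9, -27/4, -81/20, -81/40, -243/280, -729/2240, -243/2240, …
Product ⇒ symmetric product L₀, ord ≤ 1.
h=∫h₀ ⇒ L = L₀·Dx.
L = (-7 - 6·x)·Dx + (2 + 2·x)·Dx^2  (order 2).
h: a_k = 0, -6, -21/2, -47/4, -309/32, -2001/320, -4277/1280, -27189/17920, -171999/286720, -17141/81920, …
ICs: h(0) = 0, h′(0) = -6.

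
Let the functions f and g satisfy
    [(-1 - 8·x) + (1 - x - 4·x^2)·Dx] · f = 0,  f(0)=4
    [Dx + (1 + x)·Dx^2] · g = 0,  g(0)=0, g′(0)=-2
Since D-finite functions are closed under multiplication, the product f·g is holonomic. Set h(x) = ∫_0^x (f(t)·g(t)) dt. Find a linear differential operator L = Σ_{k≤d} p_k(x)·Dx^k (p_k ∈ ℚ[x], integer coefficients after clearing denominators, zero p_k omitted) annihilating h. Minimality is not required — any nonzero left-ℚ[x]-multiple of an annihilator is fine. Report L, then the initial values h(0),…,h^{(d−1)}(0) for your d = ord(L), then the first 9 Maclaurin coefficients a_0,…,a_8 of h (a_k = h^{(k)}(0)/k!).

f: a_k = 4, 4, 20, 36, 116, 260, 724, 1764, 4660, …
g: a_k = 0, -2, 1, -2/3, 1/2, -2/5, 1/3, -2/7, 1/4, …
L₀ := L_f ⊗_s L_g (sym. prod.), ord ≤ 2.
∫: right-multiply L₀ by Dx.
L = (9 + 16·x)·Dx + (1 + 19·x + 20·x^2)·Dx^2 + (-1 + 5·x^2 + 4·x^3)·Dx^3  (order 3).
h: a_k = 0, 0, -4, -4/3, -29/3, -158/15, -1567/45, -6274/105, -4393/28, …
ICs: h(0) = 0, h′(0) = 0, h′′(0) = -8.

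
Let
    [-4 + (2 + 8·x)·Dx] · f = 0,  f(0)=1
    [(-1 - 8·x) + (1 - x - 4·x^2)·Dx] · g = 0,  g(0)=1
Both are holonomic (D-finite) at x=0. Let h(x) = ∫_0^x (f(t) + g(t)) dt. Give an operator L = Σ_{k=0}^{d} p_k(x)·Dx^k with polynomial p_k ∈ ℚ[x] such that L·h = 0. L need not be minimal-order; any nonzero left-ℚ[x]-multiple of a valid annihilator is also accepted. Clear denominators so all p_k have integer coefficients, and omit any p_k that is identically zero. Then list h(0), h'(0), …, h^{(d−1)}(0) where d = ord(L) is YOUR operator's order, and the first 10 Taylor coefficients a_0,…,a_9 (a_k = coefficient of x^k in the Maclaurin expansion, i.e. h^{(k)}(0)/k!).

L = (24 + 156·x + 336·x^2 + 640·x^3)·Dx + (-14 - 96·x - 420·x^2 - 1184·x^3 - 1600·x^4)·Dx^2 + (-1 + 11·x + 90·x^2 + 24·x^3 - 544·x^4 - 640·x^5)·Dx^3  (order 3).
h: a_k = 0, 2, 3/2, 1, 13/4, 19/5, 31/2, 97/7, 705/8, 307/9, …
ICs: h(0) = 0, h′(0) = 2, h′′(0) = 3.

f: a_k = 1, 2, -2, 4, -10, 28, -84, 264, -858, 2860, …
g: a_k = 1, 1, 5, 9, 29, 65, 181, 441, 1165, 2929, …
h₀=f+g: left-lcm gives L₀, ord ≤ 2.
Integrate: L := L₀·Dx.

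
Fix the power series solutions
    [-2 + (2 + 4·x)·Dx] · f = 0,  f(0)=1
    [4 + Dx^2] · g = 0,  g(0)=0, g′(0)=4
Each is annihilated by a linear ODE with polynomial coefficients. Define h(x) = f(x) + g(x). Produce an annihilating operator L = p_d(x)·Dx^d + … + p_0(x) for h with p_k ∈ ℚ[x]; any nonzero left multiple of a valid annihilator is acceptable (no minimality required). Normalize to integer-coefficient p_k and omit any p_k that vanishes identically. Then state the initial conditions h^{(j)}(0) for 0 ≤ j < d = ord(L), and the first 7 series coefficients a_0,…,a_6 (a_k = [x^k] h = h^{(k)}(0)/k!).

L = (-28 - 64·x - 64·x^2) + (12 + 88·x + 192·x^2 + 128·x^3)·Dx + (-7 - 16·x - 16·x^2)·Dx^2 + (3 + 22·x + 48·x^2 + 32·x^3)·Dx^3  (order 3).
h: a_k = 1, 5, -1/2, -13/6, -5/8, 169/120, -21/16, …
ICs: h(0) = 1, h′(0) = 5, h′′(0) = -1.

f: a_k = 1, 1, -1/2, 1/2, -5/8, 7/8, -21/16, …
g: a_k = 0, 4, 0, -8/3, 0, 8/15, 0, …
h₀=f+g: left-lcm gives L₀, ord ≤ 3.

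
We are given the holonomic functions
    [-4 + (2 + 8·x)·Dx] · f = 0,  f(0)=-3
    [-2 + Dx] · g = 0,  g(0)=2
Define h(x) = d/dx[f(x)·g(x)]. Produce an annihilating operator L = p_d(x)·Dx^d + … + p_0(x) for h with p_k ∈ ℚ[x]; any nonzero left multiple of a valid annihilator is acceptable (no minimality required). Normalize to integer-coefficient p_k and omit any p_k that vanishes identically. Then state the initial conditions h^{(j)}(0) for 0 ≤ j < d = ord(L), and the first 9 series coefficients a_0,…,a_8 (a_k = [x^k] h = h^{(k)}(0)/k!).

L = (2 + 16·x + 16·x^2) + (-1 - 6·x - 8·x^2)·Dx  (order 1).
h: a_k = -24, -48, -96, 64, -448, 7808/5, -88832/15, 2350592/105, -8937728/105, …
ICs: h(0) = -24.

f: a_k = -3, -6, 6, -12, 30, -84, 252, -792, 2574, …
g: a_k = 2, 4, 4, 8/3, 4/3, 8/15, 8/45, 16/315, 4/315, …
h₀=f·g: eliminate ⇒ L₀, order ≤ 1·1.
Differentiate: ansatz ord ≤ ord L₀ ⇒ L.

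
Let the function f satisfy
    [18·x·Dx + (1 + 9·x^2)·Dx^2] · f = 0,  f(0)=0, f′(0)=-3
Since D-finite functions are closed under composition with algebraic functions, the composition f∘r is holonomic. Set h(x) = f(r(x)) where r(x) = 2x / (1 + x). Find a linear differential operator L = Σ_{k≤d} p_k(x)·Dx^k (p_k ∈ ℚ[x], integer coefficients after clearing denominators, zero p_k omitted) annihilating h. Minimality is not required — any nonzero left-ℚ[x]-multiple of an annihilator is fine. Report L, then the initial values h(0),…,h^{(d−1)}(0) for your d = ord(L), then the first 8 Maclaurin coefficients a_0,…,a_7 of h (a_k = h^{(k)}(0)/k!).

f: a_k = 0, -3, 0, 9, 0, -243/5, 0, 2187/7, …
L₀ from L_f via x↦r, Dx↦r'^{-1}Dx.
L = (2 + 74·x)·Dx + (1 + 2·x + 37·x^2)·Dx^2  (order 2).
h: a_k = 0, -6, 6, 66, -210, -5646/5, 7062, 124158/7, …
ICs: h(0) = 0, h′(0) = -6.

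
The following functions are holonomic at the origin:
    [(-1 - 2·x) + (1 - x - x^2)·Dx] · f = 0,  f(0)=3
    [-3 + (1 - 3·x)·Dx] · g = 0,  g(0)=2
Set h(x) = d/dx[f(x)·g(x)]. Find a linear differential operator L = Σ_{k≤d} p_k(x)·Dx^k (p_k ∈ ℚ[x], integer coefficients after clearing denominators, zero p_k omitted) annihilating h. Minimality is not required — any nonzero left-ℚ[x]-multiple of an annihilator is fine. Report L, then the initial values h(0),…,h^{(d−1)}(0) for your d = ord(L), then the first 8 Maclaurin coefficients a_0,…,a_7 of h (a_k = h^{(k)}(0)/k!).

f: a_k = 3, 3, 6, 9, 15, 24, 39, 63, …
g: a_k = 2, 6, 18, 54, 162, 486, 1458, 4374, …
h₀=f·g: eliminate ⇒ L₀, order ≤ 1·1.
Differentiate: ansatz ord ≤ ord L₀ ⇒ L.
L = (28 - 66·x - 48·x^2 + 96·x^3 + 108·x^4) + (-4 + 20·x - 15·x^2 - 40·x^3 + 30·x^4 + 27·x^5)·Dx  (order 1).
h: a_k = 24, 168, 810, 3360, 12840, 46692, 164304, 564960, …
ICs: h(0) = 24.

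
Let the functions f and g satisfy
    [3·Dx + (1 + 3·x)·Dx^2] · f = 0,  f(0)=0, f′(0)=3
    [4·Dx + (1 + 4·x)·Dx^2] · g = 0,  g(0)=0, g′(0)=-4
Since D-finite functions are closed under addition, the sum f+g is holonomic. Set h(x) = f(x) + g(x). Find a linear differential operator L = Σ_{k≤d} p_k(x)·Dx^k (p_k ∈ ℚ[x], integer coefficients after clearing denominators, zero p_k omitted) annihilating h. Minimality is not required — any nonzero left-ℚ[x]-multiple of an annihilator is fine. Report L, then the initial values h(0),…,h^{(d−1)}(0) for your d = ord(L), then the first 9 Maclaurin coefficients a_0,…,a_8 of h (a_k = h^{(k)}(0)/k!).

f: a_k = 0, 3, -9/2, 9, -81/4, 243/5, -243/2, 2187/7, -6561/8, …
g: a_k = 0, -4, 8, -64/3, 64, -1024/5, 2048/3, -16384/7, 8192, …
L₀ := lclm(L_f,L_g); ord L₀ ≤ 2+2.
L = 24·Dx + (14 + 48·x)·Dx^2 + (1 + 7·x + 12·x^2)·Dx^3  (order 3).
h: a_k = 0, -1, 7/2, -37/3, 175/4, -781/5, 3367/6, -14197/7, 58975/8, …
ICs: h(0) = 0, h′(0) = -1, h′′(0) = 7.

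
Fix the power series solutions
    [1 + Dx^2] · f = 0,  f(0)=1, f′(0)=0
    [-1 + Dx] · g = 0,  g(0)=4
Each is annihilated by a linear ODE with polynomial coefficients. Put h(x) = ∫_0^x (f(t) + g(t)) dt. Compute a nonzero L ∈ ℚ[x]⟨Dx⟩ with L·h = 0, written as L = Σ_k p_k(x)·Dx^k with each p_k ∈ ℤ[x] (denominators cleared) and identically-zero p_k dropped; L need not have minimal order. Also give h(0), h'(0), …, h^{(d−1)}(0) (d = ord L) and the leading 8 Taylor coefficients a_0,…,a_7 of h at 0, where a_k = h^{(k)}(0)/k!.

f: a_k = 1, 0, -1/2, 0, 1/24, 0, -1/720, 0, …
g: a_k = 4, 4, 2, 2/3, 1/6, 1/30, 1/180, 1/1260, …
Sum ⇒ L₀ = lclm(L_f,L_g) in ℚ(x)⟨Dx⟩.
∫: right-multiply L₀ by Dx.
L = -Dx + Dx^2 - Dx^3 + Dx^4  (order 4).
h: a_k = 0, 5, 2, 1/2, 1/6, 1/24, 1/180, 1/1680, …
ICs: h(0) = 0, h′(0) = 5, h′′(0) = 4, h′′′(0) = 3.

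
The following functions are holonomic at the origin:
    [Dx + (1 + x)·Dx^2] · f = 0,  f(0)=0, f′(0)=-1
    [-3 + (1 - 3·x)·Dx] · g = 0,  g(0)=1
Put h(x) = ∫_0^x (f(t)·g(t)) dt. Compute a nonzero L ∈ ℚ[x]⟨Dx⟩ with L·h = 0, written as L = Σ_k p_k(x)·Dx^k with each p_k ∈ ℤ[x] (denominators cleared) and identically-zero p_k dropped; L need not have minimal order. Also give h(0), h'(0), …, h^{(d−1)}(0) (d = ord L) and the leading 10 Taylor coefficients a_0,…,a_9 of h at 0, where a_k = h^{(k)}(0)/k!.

L = 3·Dx + (5 + 9·x)·Dx^2 + (-1 + 2·x + 3·x^2)·Dx^3  (order 3).
h: a_k = 0, 0, -1/2, -5/6, -47/24, -93/20, -1399/120, -12581/420, -88087/1120, -528487/2520, …
ICs: h(0) = 0, h′(0) = 0, h′′(0) = -1.

f: a_k = 0, -1, 1/2, -1/3, 1/4, -1/5, 1/6, -1/7, 1/8, -1/9, …
g: a_k = 1, 3, 9, 27, 81, 243, 729, 2187, 6561, 19683, …
Sym-product of L_f,L_g gives L₀ (≤ ord 2).
∫: right-multiply L₀ by Dx.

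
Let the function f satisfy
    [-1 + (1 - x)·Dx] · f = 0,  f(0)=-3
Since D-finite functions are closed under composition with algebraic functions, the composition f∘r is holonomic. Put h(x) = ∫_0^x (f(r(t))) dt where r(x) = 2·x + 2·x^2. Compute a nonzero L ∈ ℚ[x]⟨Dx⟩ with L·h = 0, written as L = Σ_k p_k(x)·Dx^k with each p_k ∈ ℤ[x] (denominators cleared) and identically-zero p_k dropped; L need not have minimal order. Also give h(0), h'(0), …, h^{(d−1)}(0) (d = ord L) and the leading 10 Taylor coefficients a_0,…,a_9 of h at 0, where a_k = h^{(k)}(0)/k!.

f: a_k = -3, -3, -3, -3, -3, -3, -3, -3, -3, -3, …
h₀=f(r): pull back L_f along r ⇒ L₀.
h=∫h₀ ⇒ L = L₀·Dx.
L = (2 + 4·x)·Dx + (-1 + 2·x + 2·x^2)·Dx^2  (order 2).
h: a_k = 0, -3, -3, -6, -12, -132/5, -60, -984/7, -336, -816, …
ICs: h(0) = 0, h′(0) = -3.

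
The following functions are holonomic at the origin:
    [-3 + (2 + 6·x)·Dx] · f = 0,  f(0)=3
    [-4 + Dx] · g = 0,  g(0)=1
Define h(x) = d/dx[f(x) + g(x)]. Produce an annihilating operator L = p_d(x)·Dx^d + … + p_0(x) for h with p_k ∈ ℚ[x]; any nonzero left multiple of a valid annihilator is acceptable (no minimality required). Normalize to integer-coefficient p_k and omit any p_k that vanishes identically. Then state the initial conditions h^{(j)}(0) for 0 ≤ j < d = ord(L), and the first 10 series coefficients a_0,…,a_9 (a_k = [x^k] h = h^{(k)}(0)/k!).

f: a_k = 3, 9/2, -27/8, 81/16, -1215/128, 5103/256, -45927/1024, 216513/2048, -8444007/32768, 42220035/65536, …
g: a_k = 1, 4, 8, 32/3, 32/3, 128/15, 256/45, 1024/315, 512/315, 2048/2835, …
h₀=f+g: left-lcm gives L₀, ord ≤ 2.
h₀' ⇒ L via d/dx closure of L₀.
L = (-204 - 288·x) + (-37 - 384·x - 576·x^2)·Dx + (22 + 114·x + 144·x^2)·Dx^2  (order 2).
h: a_k = 17/2, 37/4, 755/16, 451/96, 109313/768, -1804571/7680, 70298747/92160, -2643084989/1290240, 119828016953/20643840, -6103310018651/371589120, …
ICs: h(0) = 17/2, h′(0) = 37/4.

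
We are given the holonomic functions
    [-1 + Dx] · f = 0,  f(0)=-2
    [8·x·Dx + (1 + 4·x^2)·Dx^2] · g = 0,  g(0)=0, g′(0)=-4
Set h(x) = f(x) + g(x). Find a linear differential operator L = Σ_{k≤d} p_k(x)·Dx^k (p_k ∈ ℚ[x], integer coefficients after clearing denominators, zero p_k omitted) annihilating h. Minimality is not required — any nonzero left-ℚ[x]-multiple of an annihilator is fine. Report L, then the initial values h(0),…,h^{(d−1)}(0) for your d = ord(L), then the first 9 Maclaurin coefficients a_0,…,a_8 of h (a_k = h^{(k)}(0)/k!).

f: a_k = -2, -2, -1, -1/3, -1/12, -1/60, -1/360, -1/2520, -1/20160, …
g: a_k = 0, -4, 0, 16/3, 0, -64/5, 0, 256/7, 0, …
h₀=f+g: left-lcm gives L₀, ord ≤ 3.
L = (8 - 8·x - 96·x^2 - 32·x^3)·Dx + (-9 + 88·x^2 - 16·x^4)·Dx^2 + (1 + 8·x + 8·x^2 + 32·x^3 + 16·x^4)·Dx^3  (order 3).
h: a_k = -2, -6, -1, 5, -1/12, -769/60, -1/360, 92159/2520, -1/20160, …
ICs: h(0) = -2, h′(0) = -6, h′′(0) = -2.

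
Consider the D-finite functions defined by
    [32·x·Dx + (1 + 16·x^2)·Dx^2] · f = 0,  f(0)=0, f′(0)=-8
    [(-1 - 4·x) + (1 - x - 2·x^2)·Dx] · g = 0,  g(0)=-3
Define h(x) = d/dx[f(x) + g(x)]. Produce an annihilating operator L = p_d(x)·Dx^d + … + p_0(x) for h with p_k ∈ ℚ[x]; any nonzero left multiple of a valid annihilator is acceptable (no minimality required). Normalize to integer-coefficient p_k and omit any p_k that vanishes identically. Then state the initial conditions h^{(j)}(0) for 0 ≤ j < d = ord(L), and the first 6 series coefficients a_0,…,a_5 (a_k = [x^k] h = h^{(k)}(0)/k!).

f: a_k = 0, -8, 0, 128/3, 0, -2048/5, …
g: a_k = -3, -3, -9, -15, -33, -63, …
Sum ⇒ L₀ = lclm(L_f,L_g) in ℚ(x)⟨Dx⟩.
h=h₀': d/dx-closure on L₀ ⇒ L.
L = (96 - 384·x - 6912·x^2 - 15360·x^3 - 40704·x^4 - 12288·x^6) + (-31 - 104·x + 392·x^2 - 736·x^3 - 14912·x^4 - 27904·x^5 - 3072·x^6 - 12288·x^7)·Dx + (3 + 19·x + 128·x^2 + 152·x^3 + 1128·x^4 - 2496·x^5 - 2560·x^6 - 1024·x^7 - 2048·x^8)·Dx^2  (order 2).
h: a_k = -11, -18, 83, -132, -2363, -774, …
ICs: h(0) = -11, h′(0) = -18.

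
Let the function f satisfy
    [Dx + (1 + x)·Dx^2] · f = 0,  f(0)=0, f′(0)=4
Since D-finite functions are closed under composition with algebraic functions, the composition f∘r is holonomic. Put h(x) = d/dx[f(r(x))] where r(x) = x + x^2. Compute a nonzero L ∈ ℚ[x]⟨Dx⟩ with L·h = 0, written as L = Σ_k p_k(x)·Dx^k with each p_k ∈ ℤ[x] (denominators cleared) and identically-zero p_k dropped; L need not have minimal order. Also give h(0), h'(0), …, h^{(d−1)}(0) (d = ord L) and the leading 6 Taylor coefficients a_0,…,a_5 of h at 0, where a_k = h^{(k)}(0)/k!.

f: a_k = 0, 4, -2, 4/3, -1, 4/5, …
L₀ from L_f via x↦r, Dx↦r'^{-1}Dx.
h=h₀': d/dx-closure on L₀ ⇒ L.
L = (-1 + 2·x + 2·x^2) + (1 + 3·x + 3·x^2 + 2·x^3)·Dx  (order 1).
h: a_k = 4, 4, -8, 4, 4, -8, …
ICs: h(0) = 4.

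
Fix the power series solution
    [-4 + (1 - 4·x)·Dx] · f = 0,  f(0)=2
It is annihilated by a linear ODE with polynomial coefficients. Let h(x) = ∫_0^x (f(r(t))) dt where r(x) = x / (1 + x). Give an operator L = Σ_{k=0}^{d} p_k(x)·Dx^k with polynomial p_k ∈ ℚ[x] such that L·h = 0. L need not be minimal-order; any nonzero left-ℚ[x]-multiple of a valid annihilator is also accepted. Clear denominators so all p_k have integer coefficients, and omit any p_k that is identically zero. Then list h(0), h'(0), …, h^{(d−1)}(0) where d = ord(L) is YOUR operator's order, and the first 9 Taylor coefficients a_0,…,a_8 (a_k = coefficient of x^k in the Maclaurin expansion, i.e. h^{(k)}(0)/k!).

L = 4·Dx + (-1 + 2·x + 3·x^2)·Dx^2  (order 2).
h: a_k = 0, 2, 4, 8, 18, 216/5, 108, 1944/7, 729, …
ICs: h(0) = 0, h′(0) = 2.

f: a_k = 2, 8, 32, 128, 512, 2048, 8192, 32768, 131072, …
f∘r: x↦r, Dx↦Dx/r' in L_f ⇒ L₀.
Integrate: L := L₀·Dx.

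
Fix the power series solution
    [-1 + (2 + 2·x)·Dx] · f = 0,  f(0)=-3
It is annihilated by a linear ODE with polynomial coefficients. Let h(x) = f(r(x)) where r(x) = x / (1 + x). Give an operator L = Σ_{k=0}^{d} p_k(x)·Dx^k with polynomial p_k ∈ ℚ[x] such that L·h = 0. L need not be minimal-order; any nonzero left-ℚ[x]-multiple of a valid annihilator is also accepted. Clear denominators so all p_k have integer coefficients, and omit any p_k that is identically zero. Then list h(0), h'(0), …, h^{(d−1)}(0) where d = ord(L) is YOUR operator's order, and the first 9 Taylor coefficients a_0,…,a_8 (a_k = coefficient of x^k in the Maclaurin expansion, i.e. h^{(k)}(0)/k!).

L = -1 + (2 + 6·x + 4·x^2)·Dx  (order 1).
h: a_k = -3, -3/2, 15/8, -39/16, 423/128, -1197/256, 7059/1024, -21615/2048, 547383/32768, …
ICs: h(0) = -3.

f: a_k = -3, -3/2, 3/8, -3/16, 15/128, -21/256, 63/1024, -99/2048, 1287/32768, …
L₀ from L_f via x↦r, Dx↦r'^{-1}Dx.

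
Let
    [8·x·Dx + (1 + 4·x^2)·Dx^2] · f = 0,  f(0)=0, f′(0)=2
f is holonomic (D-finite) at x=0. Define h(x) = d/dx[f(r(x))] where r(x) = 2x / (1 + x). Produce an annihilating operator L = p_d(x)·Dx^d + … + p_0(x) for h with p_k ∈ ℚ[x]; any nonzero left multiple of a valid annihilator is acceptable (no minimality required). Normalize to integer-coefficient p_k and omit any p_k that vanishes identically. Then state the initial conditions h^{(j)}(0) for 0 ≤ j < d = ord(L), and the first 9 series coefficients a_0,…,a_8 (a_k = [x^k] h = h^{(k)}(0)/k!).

L = (2 + 34·x) + (1 + 2·x + 17·x^2)·Dx  (order 1).
h: a_k = 4, -8, -52, 240, 404, -4888, 2908, 77280, -203996, …
ICs: h(0) = 4.

f: a_k = 0, 2, 0, -8/3, 0, 32/5, 0, -128/7, 0, …
h₀=f(r): pull back L_f along r ⇒ L₀.
h₀' ⇒ L via d/dx closure of L₀.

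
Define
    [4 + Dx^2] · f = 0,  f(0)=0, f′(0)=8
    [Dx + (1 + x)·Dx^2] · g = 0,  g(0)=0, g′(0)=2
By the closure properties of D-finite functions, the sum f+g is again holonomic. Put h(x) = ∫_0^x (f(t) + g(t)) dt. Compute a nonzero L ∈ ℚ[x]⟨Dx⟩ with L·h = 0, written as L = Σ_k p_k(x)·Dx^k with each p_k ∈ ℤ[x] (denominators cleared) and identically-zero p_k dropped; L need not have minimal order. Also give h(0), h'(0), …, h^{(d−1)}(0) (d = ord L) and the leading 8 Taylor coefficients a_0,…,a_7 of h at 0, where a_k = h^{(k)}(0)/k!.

L = (20 + 16·x + 8·x^2)·Dx^2 + (12 + 28·x + 24·x^2 + 8·x^3)·Dx^3 + (5 + 4·x + 2·x^2)·Dx^4 + (3 + 7·x + 6·x^2 + 2·x^3)·Dx^5  (order 5).
h: a_k = 0, 0, 5, -1/3, -7/6, -1/10, 11/45, -1/21, …
ICs: h(0) = 0, h′(0) = 0, h′′(0) = 10, h′′′(0) = -2, h′′′′(0) = -28.

f: a_k = 0, 8, 0, -16/3, 0, 16/15, 0, -32/315, …
g: a_k = 0, 2, -1, 2/3, -1/2, 2/5, -1/3, 2/7, …
Weyl lclm of L_f,L_g ⇒ L₀ (ord ≤ 4).
h=∫h₀ ⇒ L = L₀·Dx.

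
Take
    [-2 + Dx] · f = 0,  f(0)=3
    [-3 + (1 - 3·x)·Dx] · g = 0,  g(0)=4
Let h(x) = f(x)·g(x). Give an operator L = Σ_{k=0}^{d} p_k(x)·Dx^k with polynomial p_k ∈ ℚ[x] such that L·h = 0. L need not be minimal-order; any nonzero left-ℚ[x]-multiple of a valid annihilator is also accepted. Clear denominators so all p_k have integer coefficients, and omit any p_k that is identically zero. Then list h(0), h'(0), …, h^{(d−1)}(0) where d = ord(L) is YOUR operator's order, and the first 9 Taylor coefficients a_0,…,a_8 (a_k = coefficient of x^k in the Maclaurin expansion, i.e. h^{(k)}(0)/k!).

L = (5 - 6·x) + (-1 + 3·x)·Dx  (order 1).
h: a_k = 12, 60, 204, 628, 1892, 28396/5, 51116/3, 5367212/105, 16101644/105, …
ICs: h(0) = 12.

f: a_k = 3, 6, 6, 4, 2, 4/5, 4/15, 8/105, 2/105, …
g: a_k = 4, 12, 36, 108, 324, 972, 2916, 8748, 26244, …
Sym-product of L_f,L_g gives L₀ (≤ ord 1).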